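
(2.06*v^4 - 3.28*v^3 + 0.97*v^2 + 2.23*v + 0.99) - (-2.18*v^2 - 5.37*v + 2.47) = 2.06*v^4 - 3.28*v^3 + 3.15*v^2 + 7.6*v - 1.48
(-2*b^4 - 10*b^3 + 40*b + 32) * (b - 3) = -2*b^5 - 4*b^4 + 30*b^3 + 40*b^2 - 88*b - 96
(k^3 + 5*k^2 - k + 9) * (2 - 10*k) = -10*k^4 - 48*k^3 + 20*k^2 - 92*k + 18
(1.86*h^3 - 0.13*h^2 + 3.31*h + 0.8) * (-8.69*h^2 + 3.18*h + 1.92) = -16.1634*h^5 + 7.0445*h^4 - 25.6061*h^3 + 3.3242*h^2 + 8.8992*h + 1.536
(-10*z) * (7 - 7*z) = 70*z^2 - 70*z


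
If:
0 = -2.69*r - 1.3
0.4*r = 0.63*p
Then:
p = -0.31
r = -0.48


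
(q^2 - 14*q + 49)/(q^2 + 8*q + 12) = (q^2 - 14*q + 49)/(q^2 + 8*q + 12)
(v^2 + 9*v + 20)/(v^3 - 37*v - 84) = (v + 5)/(v^2 - 4*v - 21)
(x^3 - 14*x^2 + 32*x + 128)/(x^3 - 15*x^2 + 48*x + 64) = (x + 2)/(x + 1)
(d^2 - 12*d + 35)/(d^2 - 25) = (d - 7)/(d + 5)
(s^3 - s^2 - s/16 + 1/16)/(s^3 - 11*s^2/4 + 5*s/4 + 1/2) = (s - 1/4)/(s - 2)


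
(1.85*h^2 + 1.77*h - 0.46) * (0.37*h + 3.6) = 0.6845*h^3 + 7.3149*h^2 + 6.2018*h - 1.656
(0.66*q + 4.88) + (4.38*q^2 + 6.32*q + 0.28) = 4.38*q^2 + 6.98*q + 5.16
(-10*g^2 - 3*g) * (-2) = 20*g^2 + 6*g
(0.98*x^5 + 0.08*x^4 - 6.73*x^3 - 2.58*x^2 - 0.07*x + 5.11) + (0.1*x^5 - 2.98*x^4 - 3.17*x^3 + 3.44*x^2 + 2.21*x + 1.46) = 1.08*x^5 - 2.9*x^4 - 9.9*x^3 + 0.86*x^2 + 2.14*x + 6.57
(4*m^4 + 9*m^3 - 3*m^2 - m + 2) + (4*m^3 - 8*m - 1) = 4*m^4 + 13*m^3 - 3*m^2 - 9*m + 1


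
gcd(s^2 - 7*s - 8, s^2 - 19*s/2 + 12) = s - 8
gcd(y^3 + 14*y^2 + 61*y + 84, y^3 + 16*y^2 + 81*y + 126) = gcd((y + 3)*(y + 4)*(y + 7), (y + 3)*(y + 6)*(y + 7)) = y^2 + 10*y + 21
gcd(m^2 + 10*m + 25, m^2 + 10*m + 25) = m^2 + 10*m + 25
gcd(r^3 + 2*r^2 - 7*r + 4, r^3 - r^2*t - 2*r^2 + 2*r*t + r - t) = r^2 - 2*r + 1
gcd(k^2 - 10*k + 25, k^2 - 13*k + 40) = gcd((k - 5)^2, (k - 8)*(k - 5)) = k - 5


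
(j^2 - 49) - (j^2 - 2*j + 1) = 2*j - 50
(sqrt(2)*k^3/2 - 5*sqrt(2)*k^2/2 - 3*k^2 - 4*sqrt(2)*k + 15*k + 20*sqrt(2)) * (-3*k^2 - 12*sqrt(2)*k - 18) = -3*sqrt(2)*k^5/2 - 3*k^4 + 15*sqrt(2)*k^4/2 + 15*k^3 + 39*sqrt(2)*k^3 - 195*sqrt(2)*k^2 + 150*k^2 - 750*k + 72*sqrt(2)*k - 360*sqrt(2)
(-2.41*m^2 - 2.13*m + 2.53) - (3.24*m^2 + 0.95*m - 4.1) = -5.65*m^2 - 3.08*m + 6.63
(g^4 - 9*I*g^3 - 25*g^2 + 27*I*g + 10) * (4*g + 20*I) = 4*g^5 - 16*I*g^4 + 80*g^3 - 392*I*g^2 - 500*g + 200*I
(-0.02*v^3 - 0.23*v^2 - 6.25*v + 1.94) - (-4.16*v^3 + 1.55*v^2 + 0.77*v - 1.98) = 4.14*v^3 - 1.78*v^2 - 7.02*v + 3.92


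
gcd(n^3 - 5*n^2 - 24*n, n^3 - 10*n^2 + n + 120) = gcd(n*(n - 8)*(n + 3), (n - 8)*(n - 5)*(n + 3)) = n^2 - 5*n - 24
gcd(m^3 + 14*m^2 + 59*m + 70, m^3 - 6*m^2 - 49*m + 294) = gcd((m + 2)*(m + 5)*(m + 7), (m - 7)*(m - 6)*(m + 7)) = m + 7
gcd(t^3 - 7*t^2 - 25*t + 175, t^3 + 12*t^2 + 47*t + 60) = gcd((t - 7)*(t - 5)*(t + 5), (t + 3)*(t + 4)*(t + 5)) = t + 5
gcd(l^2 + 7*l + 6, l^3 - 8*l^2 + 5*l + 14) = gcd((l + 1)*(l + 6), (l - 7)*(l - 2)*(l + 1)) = l + 1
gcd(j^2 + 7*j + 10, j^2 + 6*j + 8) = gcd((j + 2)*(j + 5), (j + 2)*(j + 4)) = j + 2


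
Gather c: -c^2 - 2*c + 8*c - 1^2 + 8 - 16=-c^2 + 6*c - 9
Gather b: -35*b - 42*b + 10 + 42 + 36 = 88 - 77*b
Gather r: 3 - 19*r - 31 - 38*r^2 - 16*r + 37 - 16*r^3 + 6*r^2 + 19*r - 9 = -16*r^3 - 32*r^2 - 16*r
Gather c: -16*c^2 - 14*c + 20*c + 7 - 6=-16*c^2 + 6*c + 1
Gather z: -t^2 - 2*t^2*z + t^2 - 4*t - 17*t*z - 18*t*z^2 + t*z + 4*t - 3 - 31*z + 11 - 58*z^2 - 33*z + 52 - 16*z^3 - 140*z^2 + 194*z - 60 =-16*z^3 + z^2*(-18*t - 198) + z*(-2*t^2 - 16*t + 130)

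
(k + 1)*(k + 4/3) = k^2 + 7*k/3 + 4/3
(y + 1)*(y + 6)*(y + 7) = y^3 + 14*y^2 + 55*y + 42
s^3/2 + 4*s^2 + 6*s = s*(s/2 + 1)*(s + 6)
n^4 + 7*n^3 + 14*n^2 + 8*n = n*(n + 1)*(n + 2)*(n + 4)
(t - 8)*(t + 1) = t^2 - 7*t - 8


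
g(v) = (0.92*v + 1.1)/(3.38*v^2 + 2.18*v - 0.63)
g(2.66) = 0.12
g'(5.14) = -0.01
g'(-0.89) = 102.64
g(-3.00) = -0.07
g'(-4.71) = -0.01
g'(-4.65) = -0.01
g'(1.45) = -0.22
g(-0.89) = 2.63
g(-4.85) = -0.05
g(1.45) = 0.25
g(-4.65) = -0.05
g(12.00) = 0.02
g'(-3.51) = -0.01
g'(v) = (-6.76*v - 2.18)*(0.92*v + 1.1)/(3.38*v^2 + 2.18*v - 0.63)^2 + 0.92/(3.38*v^2 + 2.18*v - 0.63)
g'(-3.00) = -0.02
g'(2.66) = -0.05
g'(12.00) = -0.00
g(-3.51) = -0.06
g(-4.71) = -0.05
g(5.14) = 0.06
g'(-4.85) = -0.01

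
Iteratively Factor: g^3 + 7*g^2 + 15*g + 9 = (g + 3)*(g^2 + 4*g + 3) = (g + 3)^2*(g + 1)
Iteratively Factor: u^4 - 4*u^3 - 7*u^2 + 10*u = (u - 5)*(u^3 + u^2 - 2*u) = u*(u - 5)*(u^2 + u - 2) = u*(u - 5)*(u - 1)*(u + 2)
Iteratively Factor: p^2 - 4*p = (p - 4)*(p)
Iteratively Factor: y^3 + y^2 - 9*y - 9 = (y - 3)*(y^2 + 4*y + 3) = (y - 3)*(y + 3)*(y + 1)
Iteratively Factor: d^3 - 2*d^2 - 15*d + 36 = (d + 4)*(d^2 - 6*d + 9) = (d - 3)*(d + 4)*(d - 3)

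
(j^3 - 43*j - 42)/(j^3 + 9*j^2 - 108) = (j^2 - 6*j - 7)/(j^2 + 3*j - 18)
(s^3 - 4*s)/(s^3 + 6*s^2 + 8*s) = (s - 2)/(s + 4)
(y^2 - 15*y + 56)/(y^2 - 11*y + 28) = (y - 8)/(y - 4)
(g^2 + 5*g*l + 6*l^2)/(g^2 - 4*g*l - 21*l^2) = (g + 2*l)/(g - 7*l)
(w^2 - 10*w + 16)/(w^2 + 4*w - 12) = (w - 8)/(w + 6)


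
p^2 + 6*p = p*(p + 6)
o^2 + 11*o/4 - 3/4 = (o - 1/4)*(o + 3)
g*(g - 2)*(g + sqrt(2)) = g^3 - 2*g^2 + sqrt(2)*g^2 - 2*sqrt(2)*g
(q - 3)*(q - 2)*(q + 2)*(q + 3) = q^4 - 13*q^2 + 36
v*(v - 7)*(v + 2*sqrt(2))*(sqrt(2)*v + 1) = sqrt(2)*v^4 - 7*sqrt(2)*v^3 + 5*v^3 - 35*v^2 + 2*sqrt(2)*v^2 - 14*sqrt(2)*v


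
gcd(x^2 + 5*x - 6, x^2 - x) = x - 1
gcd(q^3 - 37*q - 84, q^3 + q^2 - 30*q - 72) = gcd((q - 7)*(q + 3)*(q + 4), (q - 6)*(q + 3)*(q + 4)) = q^2 + 7*q + 12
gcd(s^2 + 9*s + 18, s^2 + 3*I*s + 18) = 1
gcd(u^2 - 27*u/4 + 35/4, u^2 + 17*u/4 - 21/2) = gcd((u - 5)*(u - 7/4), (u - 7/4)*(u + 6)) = u - 7/4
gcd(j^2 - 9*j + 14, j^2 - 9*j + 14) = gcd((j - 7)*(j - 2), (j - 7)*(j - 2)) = j^2 - 9*j + 14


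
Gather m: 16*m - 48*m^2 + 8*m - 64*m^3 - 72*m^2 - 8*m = -64*m^3 - 120*m^2 + 16*m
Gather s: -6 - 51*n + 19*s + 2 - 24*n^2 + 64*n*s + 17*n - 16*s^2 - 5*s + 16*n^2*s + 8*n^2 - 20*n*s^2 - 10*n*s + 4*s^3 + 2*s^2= -16*n^2 - 34*n + 4*s^3 + s^2*(-20*n - 14) + s*(16*n^2 + 54*n + 14) - 4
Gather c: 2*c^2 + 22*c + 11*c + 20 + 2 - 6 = 2*c^2 + 33*c + 16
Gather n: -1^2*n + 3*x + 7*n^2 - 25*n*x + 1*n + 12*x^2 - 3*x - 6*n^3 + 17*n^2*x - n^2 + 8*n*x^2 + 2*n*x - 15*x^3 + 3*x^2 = -6*n^3 + n^2*(17*x + 6) + n*(8*x^2 - 23*x) - 15*x^3 + 15*x^2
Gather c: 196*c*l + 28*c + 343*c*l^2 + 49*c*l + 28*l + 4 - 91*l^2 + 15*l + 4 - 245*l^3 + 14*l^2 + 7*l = c*(343*l^2 + 245*l + 28) - 245*l^3 - 77*l^2 + 50*l + 8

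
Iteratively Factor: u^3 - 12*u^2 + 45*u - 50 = (u - 5)*(u^2 - 7*u + 10) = (u - 5)*(u - 2)*(u - 5)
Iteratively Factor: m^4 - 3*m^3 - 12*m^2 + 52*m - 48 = (m + 4)*(m^3 - 7*m^2 + 16*m - 12) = (m - 3)*(m + 4)*(m^2 - 4*m + 4) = (m - 3)*(m - 2)*(m + 4)*(m - 2)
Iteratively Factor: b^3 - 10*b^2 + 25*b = (b - 5)*(b^2 - 5*b) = b*(b - 5)*(b - 5)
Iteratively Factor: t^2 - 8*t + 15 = (t - 3)*(t - 5)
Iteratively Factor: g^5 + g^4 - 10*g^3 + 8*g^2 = (g)*(g^4 + g^3 - 10*g^2 + 8*g) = g*(g - 2)*(g^3 + 3*g^2 - 4*g) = g*(g - 2)*(g - 1)*(g^2 + 4*g) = g^2*(g - 2)*(g - 1)*(g + 4)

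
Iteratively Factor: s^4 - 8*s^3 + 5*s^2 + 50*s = (s + 2)*(s^3 - 10*s^2 + 25*s) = s*(s + 2)*(s^2 - 10*s + 25) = s*(s - 5)*(s + 2)*(s - 5)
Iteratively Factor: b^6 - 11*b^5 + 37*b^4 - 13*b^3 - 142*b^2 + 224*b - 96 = (b - 4)*(b^5 - 7*b^4 + 9*b^3 + 23*b^2 - 50*b + 24) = (b - 4)*(b - 1)*(b^4 - 6*b^3 + 3*b^2 + 26*b - 24) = (b - 4)*(b - 1)^2*(b^3 - 5*b^2 - 2*b + 24) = (b - 4)*(b - 1)^2*(b + 2)*(b^2 - 7*b + 12) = (b - 4)^2*(b - 1)^2*(b + 2)*(b - 3)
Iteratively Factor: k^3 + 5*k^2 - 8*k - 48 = (k - 3)*(k^2 + 8*k + 16) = (k - 3)*(k + 4)*(k + 4)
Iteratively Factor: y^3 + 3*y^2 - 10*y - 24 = (y + 4)*(y^2 - y - 6) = (y - 3)*(y + 4)*(y + 2)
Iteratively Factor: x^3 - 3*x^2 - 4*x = (x - 4)*(x^2 + x) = (x - 4)*(x + 1)*(x)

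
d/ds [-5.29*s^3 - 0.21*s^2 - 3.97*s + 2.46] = -15.87*s^2 - 0.42*s - 3.97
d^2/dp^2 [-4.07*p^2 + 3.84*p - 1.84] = -8.14000000000000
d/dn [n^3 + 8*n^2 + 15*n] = 3*n^2 + 16*n + 15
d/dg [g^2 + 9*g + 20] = 2*g + 9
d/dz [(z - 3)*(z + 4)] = 2*z + 1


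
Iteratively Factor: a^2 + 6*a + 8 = (a + 2)*(a + 4)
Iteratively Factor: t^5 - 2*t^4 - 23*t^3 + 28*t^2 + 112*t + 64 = (t - 4)*(t^4 + 2*t^3 - 15*t^2 - 32*t - 16) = (t - 4)*(t + 1)*(t^3 + t^2 - 16*t - 16) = (t - 4)^2*(t + 1)*(t^2 + 5*t + 4) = (t - 4)^2*(t + 1)^2*(t + 4)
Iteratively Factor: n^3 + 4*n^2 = (n)*(n^2 + 4*n) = n*(n + 4)*(n)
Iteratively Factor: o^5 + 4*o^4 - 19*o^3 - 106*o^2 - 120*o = (o + 4)*(o^4 - 19*o^2 - 30*o) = (o + 2)*(o + 4)*(o^3 - 2*o^2 - 15*o) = o*(o + 2)*(o + 4)*(o^2 - 2*o - 15) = o*(o + 2)*(o + 3)*(o + 4)*(o - 5)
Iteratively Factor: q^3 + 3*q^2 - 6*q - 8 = (q + 1)*(q^2 + 2*q - 8) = (q - 2)*(q + 1)*(q + 4)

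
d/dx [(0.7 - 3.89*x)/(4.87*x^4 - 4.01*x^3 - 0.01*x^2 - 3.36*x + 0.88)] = (56.8329*x^4 - 44.8338*x^3 + 8.3821*x^2 + 0.0139999999999993*x - 1.0712)/(23.7169*x^8 - 39.0574*x^7 + 15.9827*x^6 - 32.6462*x^5 + 35.5185*x^4 - 6.9904*x^3 + 11.272*x^2 - 5.9136*x + 0.7744)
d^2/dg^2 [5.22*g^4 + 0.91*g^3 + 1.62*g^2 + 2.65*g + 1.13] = 62.64*g^2 + 5.46*g + 3.24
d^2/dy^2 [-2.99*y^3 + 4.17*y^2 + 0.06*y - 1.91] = 8.34 - 17.94*y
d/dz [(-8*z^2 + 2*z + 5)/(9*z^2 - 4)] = 2*(-9*z^2 - 13*z - 4)/(81*z^4 - 72*z^2 + 16)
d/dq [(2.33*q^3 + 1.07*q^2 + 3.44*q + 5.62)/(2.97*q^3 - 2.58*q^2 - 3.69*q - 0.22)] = (-9.1893*q^4 - 37.629*q^3 - 46.6851*q^2 + 28.5284*q + 19.981)/(8.8209*q^6 - 15.3252*q^5 - 15.2622*q^4 + 17.7336*q^3 + 14.7513*q^2 + 1.6236*q + 0.0484)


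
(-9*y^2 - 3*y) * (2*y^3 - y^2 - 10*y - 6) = -18*y^5 + 3*y^4 + 93*y^3 + 84*y^2 + 18*y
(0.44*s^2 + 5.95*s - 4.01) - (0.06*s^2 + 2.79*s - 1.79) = 0.38*s^2 + 3.16*s - 2.22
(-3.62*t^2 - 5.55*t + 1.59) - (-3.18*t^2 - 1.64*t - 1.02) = -0.44*t^2 - 3.91*t + 2.61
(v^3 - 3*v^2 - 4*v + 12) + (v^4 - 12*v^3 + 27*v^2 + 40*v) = v^4 - 11*v^3 + 24*v^2 + 36*v + 12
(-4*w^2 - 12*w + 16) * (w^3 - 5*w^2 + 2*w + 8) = -4*w^5 + 8*w^4 + 68*w^3 - 136*w^2 - 64*w + 128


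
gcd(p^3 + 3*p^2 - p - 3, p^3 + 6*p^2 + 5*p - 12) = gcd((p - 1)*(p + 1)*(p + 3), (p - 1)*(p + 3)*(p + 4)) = p^2 + 2*p - 3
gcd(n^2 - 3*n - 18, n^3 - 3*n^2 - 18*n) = n^2 - 3*n - 18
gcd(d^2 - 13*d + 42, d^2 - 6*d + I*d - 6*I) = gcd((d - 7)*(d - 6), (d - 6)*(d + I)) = d - 6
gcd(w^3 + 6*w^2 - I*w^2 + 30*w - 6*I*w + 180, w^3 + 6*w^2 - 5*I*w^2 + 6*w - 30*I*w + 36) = w^2 + w*(6 - 6*I) - 36*I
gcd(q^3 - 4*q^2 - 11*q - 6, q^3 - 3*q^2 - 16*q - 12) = q^2 - 5*q - 6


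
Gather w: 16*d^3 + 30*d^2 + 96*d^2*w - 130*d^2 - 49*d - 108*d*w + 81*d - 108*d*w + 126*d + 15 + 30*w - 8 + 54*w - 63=16*d^3 - 100*d^2 + 158*d + w*(96*d^2 - 216*d + 84) - 56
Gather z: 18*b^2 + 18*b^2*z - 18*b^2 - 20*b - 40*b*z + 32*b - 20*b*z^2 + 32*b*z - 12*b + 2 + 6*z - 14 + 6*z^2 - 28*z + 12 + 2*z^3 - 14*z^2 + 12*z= 2*z^3 + z^2*(-20*b - 8) + z*(18*b^2 - 8*b - 10)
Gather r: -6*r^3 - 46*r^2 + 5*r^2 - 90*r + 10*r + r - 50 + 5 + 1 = -6*r^3 - 41*r^2 - 79*r - 44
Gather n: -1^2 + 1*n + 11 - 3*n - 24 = -2*n - 14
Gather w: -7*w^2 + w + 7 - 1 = -7*w^2 + w + 6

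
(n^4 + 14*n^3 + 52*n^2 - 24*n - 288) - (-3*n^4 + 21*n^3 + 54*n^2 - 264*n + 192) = 4*n^4 - 7*n^3 - 2*n^2 + 240*n - 480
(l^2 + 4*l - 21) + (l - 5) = l^2 + 5*l - 26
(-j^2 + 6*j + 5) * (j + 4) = -j^3 + 2*j^2 + 29*j + 20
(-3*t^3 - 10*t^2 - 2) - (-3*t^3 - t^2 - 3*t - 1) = -9*t^2 + 3*t - 1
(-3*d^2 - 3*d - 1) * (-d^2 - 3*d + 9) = 3*d^4 + 12*d^3 - 17*d^2 - 24*d - 9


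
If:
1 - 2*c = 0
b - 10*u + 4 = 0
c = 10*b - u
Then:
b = 1/11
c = 1/2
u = 9/22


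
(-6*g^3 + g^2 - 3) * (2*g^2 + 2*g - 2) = -12*g^5 - 10*g^4 + 14*g^3 - 8*g^2 - 6*g + 6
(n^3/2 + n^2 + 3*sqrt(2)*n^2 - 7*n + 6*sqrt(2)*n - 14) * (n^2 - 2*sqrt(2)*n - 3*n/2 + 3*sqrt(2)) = n^5/2 + n^4/4 + 2*sqrt(2)*n^4 - 41*n^3/2 + sqrt(2)*n^3 - 19*n^2/2 + 8*sqrt(2)*n^2 + 7*sqrt(2)*n + 57*n - 42*sqrt(2)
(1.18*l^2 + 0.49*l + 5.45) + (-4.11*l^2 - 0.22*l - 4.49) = -2.93*l^2 + 0.27*l + 0.96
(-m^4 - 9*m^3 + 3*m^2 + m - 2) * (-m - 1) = m^5 + 10*m^4 + 6*m^3 - 4*m^2 + m + 2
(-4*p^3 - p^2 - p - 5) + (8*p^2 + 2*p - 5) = -4*p^3 + 7*p^2 + p - 10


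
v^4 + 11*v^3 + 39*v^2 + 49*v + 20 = (v + 1)^2*(v + 4)*(v + 5)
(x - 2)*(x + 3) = x^2 + x - 6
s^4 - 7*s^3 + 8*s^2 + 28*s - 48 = (s - 4)*(s - 3)*(s - 2)*(s + 2)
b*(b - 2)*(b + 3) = b^3 + b^2 - 6*b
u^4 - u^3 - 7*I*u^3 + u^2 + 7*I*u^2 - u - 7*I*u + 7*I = (u - 1)*(u - 7*I)*(u - I)*(u + I)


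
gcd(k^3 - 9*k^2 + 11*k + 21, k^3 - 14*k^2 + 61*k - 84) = k^2 - 10*k + 21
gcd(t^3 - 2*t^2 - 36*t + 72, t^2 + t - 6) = t - 2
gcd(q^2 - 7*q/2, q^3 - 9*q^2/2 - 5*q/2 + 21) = q - 7/2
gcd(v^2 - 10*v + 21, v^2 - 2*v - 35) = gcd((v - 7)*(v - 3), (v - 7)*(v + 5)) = v - 7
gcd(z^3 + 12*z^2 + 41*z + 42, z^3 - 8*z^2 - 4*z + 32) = z + 2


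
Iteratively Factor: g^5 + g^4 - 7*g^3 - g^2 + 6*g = (g + 1)*(g^4 - 7*g^2 + 6*g) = (g + 1)*(g + 3)*(g^3 - 3*g^2 + 2*g) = g*(g + 1)*(g + 3)*(g^2 - 3*g + 2) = g*(g - 2)*(g + 1)*(g + 3)*(g - 1)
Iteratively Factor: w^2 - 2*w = (w)*(w - 2)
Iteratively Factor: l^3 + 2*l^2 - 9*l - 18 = (l + 2)*(l^2 - 9) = (l + 2)*(l + 3)*(l - 3)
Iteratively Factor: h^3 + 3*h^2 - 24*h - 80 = (h - 5)*(h^2 + 8*h + 16) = (h - 5)*(h + 4)*(h + 4)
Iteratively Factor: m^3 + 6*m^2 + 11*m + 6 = (m + 3)*(m^2 + 3*m + 2) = (m + 1)*(m + 3)*(m + 2)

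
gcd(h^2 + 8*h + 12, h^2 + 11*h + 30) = h + 6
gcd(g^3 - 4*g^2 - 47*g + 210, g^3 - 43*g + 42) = g^2 + g - 42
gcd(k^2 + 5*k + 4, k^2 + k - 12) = k + 4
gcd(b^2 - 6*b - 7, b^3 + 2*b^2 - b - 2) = b + 1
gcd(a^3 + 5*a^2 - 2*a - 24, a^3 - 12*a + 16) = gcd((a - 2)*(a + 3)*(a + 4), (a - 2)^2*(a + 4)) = a^2 + 2*a - 8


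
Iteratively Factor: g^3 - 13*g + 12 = (g - 3)*(g^2 + 3*g - 4) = (g - 3)*(g + 4)*(g - 1)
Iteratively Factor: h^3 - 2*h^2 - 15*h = (h)*(h^2 - 2*h - 15) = h*(h + 3)*(h - 5)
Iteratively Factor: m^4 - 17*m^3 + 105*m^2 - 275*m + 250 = (m - 2)*(m^3 - 15*m^2 + 75*m - 125) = (m - 5)*(m - 2)*(m^2 - 10*m + 25) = (m - 5)^2*(m - 2)*(m - 5)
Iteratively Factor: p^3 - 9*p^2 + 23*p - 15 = (p - 5)*(p^2 - 4*p + 3) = (p - 5)*(p - 1)*(p - 3)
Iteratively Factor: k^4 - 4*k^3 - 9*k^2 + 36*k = (k)*(k^3 - 4*k^2 - 9*k + 36) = k*(k + 3)*(k^2 - 7*k + 12) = k*(k - 4)*(k + 3)*(k - 3)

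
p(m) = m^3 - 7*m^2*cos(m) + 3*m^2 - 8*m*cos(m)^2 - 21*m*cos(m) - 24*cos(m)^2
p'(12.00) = -445.94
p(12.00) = 1011.29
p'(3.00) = 103.90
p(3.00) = 131.69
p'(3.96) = 34.01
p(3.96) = 214.99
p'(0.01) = -28.59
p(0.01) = -24.29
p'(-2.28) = 5.82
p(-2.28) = -6.18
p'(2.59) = 91.82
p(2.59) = 91.38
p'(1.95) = 75.42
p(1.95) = 38.41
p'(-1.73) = 16.25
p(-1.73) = 1.11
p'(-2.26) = 6.61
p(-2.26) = -6.06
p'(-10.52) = 750.69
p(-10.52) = -566.09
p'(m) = 7*m^2*sin(m) + 3*m^2 + 16*m*sin(m)*cos(m) + 21*m*sin(m) - 14*m*cos(m) + 6*m + 48*sin(m)*cos(m) - 8*cos(m)^2 - 21*cos(m)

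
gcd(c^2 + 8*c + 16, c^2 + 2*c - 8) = c + 4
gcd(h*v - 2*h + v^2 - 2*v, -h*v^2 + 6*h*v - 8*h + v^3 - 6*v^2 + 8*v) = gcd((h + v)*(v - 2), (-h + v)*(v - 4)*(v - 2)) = v - 2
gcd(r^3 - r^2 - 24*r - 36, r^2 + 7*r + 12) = r + 3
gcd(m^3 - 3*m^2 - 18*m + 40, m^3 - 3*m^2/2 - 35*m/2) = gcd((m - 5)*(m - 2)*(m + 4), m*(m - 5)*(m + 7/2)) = m - 5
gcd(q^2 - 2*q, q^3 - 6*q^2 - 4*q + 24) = q - 2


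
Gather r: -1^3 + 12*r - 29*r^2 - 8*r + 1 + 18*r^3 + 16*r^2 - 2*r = 18*r^3 - 13*r^2 + 2*r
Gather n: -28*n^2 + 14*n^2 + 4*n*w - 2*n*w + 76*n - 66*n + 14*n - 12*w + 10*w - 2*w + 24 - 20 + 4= -14*n^2 + n*(2*w + 24) - 4*w + 8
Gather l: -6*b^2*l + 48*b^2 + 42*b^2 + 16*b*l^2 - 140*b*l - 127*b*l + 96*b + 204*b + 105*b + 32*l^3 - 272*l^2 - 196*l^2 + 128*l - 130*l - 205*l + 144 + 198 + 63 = 90*b^2 + 405*b + 32*l^3 + l^2*(16*b - 468) + l*(-6*b^2 - 267*b - 207) + 405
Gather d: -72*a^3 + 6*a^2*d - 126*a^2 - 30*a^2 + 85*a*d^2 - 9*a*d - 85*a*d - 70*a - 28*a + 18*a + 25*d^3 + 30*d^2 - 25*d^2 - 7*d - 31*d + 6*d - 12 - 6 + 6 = -72*a^3 - 156*a^2 - 80*a + 25*d^3 + d^2*(85*a + 5) + d*(6*a^2 - 94*a - 32) - 12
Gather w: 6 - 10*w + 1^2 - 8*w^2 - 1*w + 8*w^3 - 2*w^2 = 8*w^3 - 10*w^2 - 11*w + 7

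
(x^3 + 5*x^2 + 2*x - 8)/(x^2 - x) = x + 6 + 8/x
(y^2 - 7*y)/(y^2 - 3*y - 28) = y/(y + 4)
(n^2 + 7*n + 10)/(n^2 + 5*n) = (n + 2)/n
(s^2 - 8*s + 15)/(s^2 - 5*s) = (s - 3)/s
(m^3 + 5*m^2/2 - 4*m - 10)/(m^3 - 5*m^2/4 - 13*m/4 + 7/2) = 2*(2*m^2 + 9*m + 10)/(4*m^2 + 3*m - 7)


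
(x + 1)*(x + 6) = x^2 + 7*x + 6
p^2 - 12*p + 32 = (p - 8)*(p - 4)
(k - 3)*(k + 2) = k^2 - k - 6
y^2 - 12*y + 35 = (y - 7)*(y - 5)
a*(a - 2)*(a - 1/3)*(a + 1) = a^4 - 4*a^3/3 - 5*a^2/3 + 2*a/3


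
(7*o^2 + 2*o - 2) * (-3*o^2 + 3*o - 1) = -21*o^4 + 15*o^3 + 5*o^2 - 8*o + 2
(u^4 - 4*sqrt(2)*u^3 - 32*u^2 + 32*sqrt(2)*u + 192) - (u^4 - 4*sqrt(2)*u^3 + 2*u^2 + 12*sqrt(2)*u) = -34*u^2 + 20*sqrt(2)*u + 192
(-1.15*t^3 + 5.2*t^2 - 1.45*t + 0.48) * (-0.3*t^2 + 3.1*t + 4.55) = 0.345*t^5 - 5.125*t^4 + 11.3225*t^3 + 19.021*t^2 - 5.1095*t + 2.184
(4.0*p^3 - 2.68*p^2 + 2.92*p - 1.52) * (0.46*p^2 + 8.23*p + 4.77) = 1.84*p^5 + 31.6872*p^4 - 1.63320000000001*p^3 + 10.5488*p^2 + 1.4188*p - 7.2504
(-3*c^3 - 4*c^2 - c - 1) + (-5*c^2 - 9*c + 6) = -3*c^3 - 9*c^2 - 10*c + 5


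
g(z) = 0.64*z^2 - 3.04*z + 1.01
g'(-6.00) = -10.72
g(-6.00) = 42.29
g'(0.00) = -3.04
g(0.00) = 1.01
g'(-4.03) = -8.20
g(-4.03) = 23.66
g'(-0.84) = -4.12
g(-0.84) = 4.02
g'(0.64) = -2.22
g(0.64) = -0.67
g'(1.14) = -1.58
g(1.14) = -1.62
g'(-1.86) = -5.42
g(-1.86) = 8.88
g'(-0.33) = -3.46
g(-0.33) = 2.08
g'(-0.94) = -4.24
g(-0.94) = 4.43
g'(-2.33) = -6.02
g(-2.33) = 11.57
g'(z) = 1.28*z - 3.04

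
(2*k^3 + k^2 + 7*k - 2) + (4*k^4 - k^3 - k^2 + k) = 4*k^4 + k^3 + 8*k - 2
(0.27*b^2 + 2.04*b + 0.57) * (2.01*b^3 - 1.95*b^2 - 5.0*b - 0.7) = 0.5427*b^5 + 3.5739*b^4 - 4.1823*b^3 - 11.5005*b^2 - 4.278*b - 0.399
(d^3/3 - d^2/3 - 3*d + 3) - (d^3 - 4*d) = -2*d^3/3 - d^2/3 + d + 3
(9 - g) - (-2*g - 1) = g + 10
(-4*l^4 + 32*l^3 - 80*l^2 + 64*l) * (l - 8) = -4*l^5 + 64*l^4 - 336*l^3 + 704*l^2 - 512*l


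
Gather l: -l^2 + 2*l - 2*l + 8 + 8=16 - l^2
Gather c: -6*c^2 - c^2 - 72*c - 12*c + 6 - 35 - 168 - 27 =-7*c^2 - 84*c - 224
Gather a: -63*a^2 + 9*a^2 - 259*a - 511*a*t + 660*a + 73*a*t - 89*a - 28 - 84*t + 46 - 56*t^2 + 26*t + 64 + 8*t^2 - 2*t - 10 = -54*a^2 + a*(312 - 438*t) - 48*t^2 - 60*t + 72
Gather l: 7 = 7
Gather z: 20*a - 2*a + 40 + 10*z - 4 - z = 18*a + 9*z + 36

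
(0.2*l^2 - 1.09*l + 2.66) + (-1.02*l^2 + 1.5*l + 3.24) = -0.82*l^2 + 0.41*l + 5.9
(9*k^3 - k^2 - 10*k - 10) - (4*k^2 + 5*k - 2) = 9*k^3 - 5*k^2 - 15*k - 8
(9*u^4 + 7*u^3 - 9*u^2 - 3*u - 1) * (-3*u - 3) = -27*u^5 - 48*u^4 + 6*u^3 + 36*u^2 + 12*u + 3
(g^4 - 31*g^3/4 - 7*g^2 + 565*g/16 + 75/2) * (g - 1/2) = g^5 - 33*g^4/4 - 25*g^3/8 + 621*g^2/16 + 635*g/32 - 75/4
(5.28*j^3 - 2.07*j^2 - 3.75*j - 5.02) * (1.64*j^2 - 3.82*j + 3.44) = 8.6592*j^5 - 23.5644*j^4 + 19.9206*j^3 - 1.0286*j^2 + 6.2764*j - 17.2688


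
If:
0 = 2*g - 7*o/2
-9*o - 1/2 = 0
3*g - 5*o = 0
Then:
No Solution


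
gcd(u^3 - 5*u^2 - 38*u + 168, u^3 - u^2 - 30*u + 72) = u^2 + 2*u - 24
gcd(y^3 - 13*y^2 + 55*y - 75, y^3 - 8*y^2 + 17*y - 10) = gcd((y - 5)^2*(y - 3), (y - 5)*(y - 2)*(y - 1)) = y - 5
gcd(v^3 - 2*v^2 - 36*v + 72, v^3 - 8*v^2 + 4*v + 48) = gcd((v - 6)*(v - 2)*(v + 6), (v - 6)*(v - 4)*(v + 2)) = v - 6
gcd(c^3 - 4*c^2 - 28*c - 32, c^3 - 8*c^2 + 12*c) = 1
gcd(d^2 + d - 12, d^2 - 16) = d + 4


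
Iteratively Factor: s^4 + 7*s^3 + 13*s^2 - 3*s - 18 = (s + 2)*(s^3 + 5*s^2 + 3*s - 9) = (s + 2)*(s + 3)*(s^2 + 2*s - 3) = (s + 2)*(s + 3)^2*(s - 1)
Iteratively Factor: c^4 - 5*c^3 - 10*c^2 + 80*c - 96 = (c - 4)*(c^3 - c^2 - 14*c + 24) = (c - 4)*(c + 4)*(c^2 - 5*c + 6) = (c - 4)*(c - 3)*(c + 4)*(c - 2)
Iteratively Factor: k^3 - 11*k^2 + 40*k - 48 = (k - 3)*(k^2 - 8*k + 16) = (k - 4)*(k - 3)*(k - 4)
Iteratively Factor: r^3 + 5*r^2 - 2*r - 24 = (r + 4)*(r^2 + r - 6) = (r + 3)*(r + 4)*(r - 2)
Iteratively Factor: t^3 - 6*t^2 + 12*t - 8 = (t - 2)*(t^2 - 4*t + 4) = (t - 2)^2*(t - 2)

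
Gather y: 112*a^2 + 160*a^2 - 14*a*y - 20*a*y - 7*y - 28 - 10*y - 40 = 272*a^2 + y*(-34*a - 17) - 68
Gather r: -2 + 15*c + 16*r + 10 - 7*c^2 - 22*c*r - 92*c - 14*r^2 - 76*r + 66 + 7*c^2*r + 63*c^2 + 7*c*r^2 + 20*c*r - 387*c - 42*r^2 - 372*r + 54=56*c^2 - 464*c + r^2*(7*c - 56) + r*(7*c^2 - 2*c - 432) + 128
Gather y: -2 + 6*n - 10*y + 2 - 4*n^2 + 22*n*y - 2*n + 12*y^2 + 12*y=-4*n^2 + 4*n + 12*y^2 + y*(22*n + 2)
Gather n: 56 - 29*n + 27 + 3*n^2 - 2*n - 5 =3*n^2 - 31*n + 78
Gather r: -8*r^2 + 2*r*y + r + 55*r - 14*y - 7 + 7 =-8*r^2 + r*(2*y + 56) - 14*y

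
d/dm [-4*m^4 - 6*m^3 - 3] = m^2*(-16*m - 18)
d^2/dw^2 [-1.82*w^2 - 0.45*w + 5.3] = -3.64000000000000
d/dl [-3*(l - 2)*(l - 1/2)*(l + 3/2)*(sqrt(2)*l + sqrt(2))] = 3*sqrt(2)*(-16*l^3 + 30*l + 5)/4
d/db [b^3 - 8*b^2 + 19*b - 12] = 3*b^2 - 16*b + 19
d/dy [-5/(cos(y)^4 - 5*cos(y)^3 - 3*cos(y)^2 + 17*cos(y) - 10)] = 5*(4*sin(y)^2 + 11*cos(y) + 13)*sin(y)/((cos(y) - 1)^3*(sin(y)^2 + 3*cos(y) + 9)^2)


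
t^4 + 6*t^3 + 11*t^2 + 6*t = t*(t + 1)*(t + 2)*(t + 3)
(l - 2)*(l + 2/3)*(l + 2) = l^3 + 2*l^2/3 - 4*l - 8/3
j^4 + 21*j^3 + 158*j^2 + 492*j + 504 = (j + 2)*(j + 6)^2*(j + 7)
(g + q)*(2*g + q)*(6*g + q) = 12*g^3 + 20*g^2*q + 9*g*q^2 + q^3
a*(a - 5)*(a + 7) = a^3 + 2*a^2 - 35*a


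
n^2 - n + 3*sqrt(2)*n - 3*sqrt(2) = (n - 1)*(n + 3*sqrt(2))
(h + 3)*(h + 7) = h^2 + 10*h + 21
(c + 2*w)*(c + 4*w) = c^2 + 6*c*w + 8*w^2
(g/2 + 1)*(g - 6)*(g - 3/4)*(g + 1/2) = g^4/2 - 17*g^3/8 - 91*g^2/16 + 9*g/4 + 9/4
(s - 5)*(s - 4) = s^2 - 9*s + 20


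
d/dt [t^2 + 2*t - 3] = 2*t + 2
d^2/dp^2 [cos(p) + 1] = -cos(p)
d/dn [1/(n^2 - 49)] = -2*n/(n^2 - 49)^2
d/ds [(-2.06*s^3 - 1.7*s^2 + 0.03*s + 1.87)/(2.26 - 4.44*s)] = (18.2928*s^3 - 6.4188*s^2 - 7.684*s + 8.3706)/(19.7136*s^2 - 20.0688*s + 5.1076)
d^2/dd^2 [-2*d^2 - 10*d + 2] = -4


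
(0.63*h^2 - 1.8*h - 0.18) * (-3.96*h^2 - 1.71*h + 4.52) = -2.4948*h^4 + 6.0507*h^3 + 6.6384*h^2 - 7.8282*h - 0.8136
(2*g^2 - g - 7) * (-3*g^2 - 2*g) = -6*g^4 - g^3 + 23*g^2 + 14*g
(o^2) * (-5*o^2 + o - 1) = -5*o^4 + o^3 - o^2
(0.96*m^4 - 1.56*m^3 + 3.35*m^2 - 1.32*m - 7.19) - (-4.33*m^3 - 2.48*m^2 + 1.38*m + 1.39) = 0.96*m^4 + 2.77*m^3 + 5.83*m^2 - 2.7*m - 8.58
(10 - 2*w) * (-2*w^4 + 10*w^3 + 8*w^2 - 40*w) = 4*w^5 - 40*w^4 + 84*w^3 + 160*w^2 - 400*w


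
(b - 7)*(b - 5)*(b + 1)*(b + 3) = b^4 - 8*b^3 - 10*b^2 + 104*b + 105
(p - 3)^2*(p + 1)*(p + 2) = p^4 - 3*p^3 - 7*p^2 + 15*p + 18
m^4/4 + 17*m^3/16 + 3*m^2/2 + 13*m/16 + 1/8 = (m/4 + 1/4)*(m + 1/4)*(m + 1)*(m + 2)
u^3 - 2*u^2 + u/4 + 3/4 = (u - 3/2)*(u - 1)*(u + 1/2)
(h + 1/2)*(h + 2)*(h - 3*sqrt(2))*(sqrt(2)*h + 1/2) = sqrt(2)*h^4 - 11*h^3/2 + 5*sqrt(2)*h^3/2 - 55*h^2/4 - sqrt(2)*h^2/2 - 11*h/2 - 15*sqrt(2)*h/4 - 3*sqrt(2)/2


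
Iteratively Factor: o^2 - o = (o - 1)*(o)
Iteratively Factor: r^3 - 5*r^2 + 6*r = (r - 2)*(r^2 - 3*r) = r*(r - 2)*(r - 3)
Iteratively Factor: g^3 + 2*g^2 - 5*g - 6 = (g + 1)*(g^2 + g - 6) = (g + 1)*(g + 3)*(g - 2)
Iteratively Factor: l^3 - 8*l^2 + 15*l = (l - 5)*(l^2 - 3*l) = l*(l - 5)*(l - 3)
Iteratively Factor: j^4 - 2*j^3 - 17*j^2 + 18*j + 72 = (j + 3)*(j^3 - 5*j^2 - 2*j + 24) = (j + 2)*(j + 3)*(j^2 - 7*j + 12) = (j - 3)*(j + 2)*(j + 3)*(j - 4)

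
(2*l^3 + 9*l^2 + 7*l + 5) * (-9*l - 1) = -18*l^4 - 83*l^3 - 72*l^2 - 52*l - 5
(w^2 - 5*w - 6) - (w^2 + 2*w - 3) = -7*w - 3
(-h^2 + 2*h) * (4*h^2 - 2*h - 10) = -4*h^4 + 10*h^3 + 6*h^2 - 20*h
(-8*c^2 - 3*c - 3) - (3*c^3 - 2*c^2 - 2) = -3*c^3 - 6*c^2 - 3*c - 1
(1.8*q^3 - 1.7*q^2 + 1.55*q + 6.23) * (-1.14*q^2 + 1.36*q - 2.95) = -2.052*q^5 + 4.386*q^4 - 9.389*q^3 + 0.0208000000000013*q^2 + 3.9003*q - 18.3785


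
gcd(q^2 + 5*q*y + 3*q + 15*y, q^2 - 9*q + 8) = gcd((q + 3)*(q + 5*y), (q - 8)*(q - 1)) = 1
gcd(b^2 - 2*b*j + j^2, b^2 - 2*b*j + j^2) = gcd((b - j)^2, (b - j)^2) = b^2 - 2*b*j + j^2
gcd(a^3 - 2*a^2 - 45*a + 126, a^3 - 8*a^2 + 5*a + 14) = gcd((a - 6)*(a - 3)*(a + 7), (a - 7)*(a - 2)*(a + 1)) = 1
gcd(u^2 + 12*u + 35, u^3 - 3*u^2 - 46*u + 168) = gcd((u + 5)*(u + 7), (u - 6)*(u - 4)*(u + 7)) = u + 7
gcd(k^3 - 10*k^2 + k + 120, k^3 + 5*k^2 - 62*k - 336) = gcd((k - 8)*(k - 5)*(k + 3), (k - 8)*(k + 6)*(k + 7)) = k - 8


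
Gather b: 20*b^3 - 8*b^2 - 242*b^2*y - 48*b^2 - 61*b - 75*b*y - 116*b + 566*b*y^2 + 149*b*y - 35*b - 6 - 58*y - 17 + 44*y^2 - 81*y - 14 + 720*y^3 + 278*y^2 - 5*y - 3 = 20*b^3 + b^2*(-242*y - 56) + b*(566*y^2 + 74*y - 212) + 720*y^3 + 322*y^2 - 144*y - 40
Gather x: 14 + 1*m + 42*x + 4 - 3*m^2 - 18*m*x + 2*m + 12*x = -3*m^2 + 3*m + x*(54 - 18*m) + 18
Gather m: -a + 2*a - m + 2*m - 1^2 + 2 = a + m + 1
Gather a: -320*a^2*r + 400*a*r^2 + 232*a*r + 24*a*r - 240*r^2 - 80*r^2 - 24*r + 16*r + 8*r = -320*a^2*r + a*(400*r^2 + 256*r) - 320*r^2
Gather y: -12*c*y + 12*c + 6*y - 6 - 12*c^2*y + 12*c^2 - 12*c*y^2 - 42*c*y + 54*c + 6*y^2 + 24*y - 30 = 12*c^2 + 66*c + y^2*(6 - 12*c) + y*(-12*c^2 - 54*c + 30) - 36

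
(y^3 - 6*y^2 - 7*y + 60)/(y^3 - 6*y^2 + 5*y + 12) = (y^2 - 2*y - 15)/(y^2 - 2*y - 3)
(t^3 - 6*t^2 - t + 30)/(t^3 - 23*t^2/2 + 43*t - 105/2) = 2*(t + 2)/(2*t - 7)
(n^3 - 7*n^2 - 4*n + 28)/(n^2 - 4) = n - 7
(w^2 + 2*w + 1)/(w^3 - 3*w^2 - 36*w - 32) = (w + 1)/(w^2 - 4*w - 32)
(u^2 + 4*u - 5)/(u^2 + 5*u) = (u - 1)/u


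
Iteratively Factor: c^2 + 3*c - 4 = (c - 1)*(c + 4)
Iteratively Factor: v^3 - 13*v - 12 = (v + 1)*(v^2 - v - 12) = (v - 4)*(v + 1)*(v + 3)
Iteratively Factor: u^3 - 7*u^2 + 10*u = (u - 2)*(u^2 - 5*u) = (u - 5)*(u - 2)*(u)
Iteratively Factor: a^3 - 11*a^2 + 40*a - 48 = (a - 4)*(a^2 - 7*a + 12) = (a - 4)*(a - 3)*(a - 4)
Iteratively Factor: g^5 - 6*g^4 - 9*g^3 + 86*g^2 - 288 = (g - 4)*(g^4 - 2*g^3 - 17*g^2 + 18*g + 72) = (g - 4)*(g + 2)*(g^3 - 4*g^2 - 9*g + 36) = (g - 4)*(g - 3)*(g + 2)*(g^2 - g - 12) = (g - 4)*(g - 3)*(g + 2)*(g + 3)*(g - 4)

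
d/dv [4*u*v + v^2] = 4*u + 2*v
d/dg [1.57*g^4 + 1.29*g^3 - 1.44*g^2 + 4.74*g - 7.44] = 6.28*g^3 + 3.87*g^2 - 2.88*g + 4.74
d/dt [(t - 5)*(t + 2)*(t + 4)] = 3*t^2 + 2*t - 22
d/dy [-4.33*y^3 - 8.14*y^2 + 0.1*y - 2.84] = -12.99*y^2 - 16.28*y + 0.1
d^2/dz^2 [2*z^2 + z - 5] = 4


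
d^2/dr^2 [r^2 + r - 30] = 2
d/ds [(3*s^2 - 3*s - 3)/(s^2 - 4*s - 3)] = 3*(-3*s^2 - 4*s - 1)/(s^4 - 8*s^3 + 10*s^2 + 24*s + 9)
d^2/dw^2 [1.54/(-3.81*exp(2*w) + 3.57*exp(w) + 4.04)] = (1.54*(7.62*exp(w) - 3.57)*(15.24*exp(w) - 7.14)*exp(w) + (23.4696*exp(w) - 5.4978)*(-3.81*exp(2*w) + 3.57*exp(w) + 4.04))*exp(w)/(-3.81*exp(2*w) + 3.57*exp(w) + 4.04)^3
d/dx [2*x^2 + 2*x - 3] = 4*x + 2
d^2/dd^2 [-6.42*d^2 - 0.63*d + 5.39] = -12.8400000000000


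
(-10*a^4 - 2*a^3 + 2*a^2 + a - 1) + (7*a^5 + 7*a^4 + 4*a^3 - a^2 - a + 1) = 7*a^5 - 3*a^4 + 2*a^3 + a^2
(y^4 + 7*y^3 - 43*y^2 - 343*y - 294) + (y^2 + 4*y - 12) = y^4 + 7*y^3 - 42*y^2 - 339*y - 306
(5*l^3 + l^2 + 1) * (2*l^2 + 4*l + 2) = 10*l^5 + 22*l^4 + 14*l^3 + 4*l^2 + 4*l + 2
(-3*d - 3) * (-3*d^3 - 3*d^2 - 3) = 9*d^4 + 18*d^3 + 9*d^2 + 9*d + 9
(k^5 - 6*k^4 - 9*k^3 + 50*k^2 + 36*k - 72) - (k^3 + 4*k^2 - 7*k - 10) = k^5 - 6*k^4 - 10*k^3 + 46*k^2 + 43*k - 62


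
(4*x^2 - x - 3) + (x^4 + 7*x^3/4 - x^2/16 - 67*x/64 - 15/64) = x^4 + 7*x^3/4 + 63*x^2/16 - 131*x/64 - 207/64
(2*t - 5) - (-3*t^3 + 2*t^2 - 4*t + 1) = 3*t^3 - 2*t^2 + 6*t - 6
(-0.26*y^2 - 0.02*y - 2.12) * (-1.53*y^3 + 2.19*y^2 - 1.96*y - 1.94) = 0.3978*y^5 - 0.5388*y^4 + 3.7094*y^3 - 4.0992*y^2 + 4.194*y + 4.1128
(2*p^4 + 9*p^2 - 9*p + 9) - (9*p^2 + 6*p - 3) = 2*p^4 - 15*p + 12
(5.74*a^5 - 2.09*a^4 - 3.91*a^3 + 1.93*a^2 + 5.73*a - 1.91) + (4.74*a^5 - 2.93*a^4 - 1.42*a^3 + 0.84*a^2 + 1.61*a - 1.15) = 10.48*a^5 - 5.02*a^4 - 5.33*a^3 + 2.77*a^2 + 7.34*a - 3.06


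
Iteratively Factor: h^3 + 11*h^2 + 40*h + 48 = (h + 3)*(h^2 + 8*h + 16) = (h + 3)*(h + 4)*(h + 4)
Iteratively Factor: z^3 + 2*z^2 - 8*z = (z + 4)*(z^2 - 2*z) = (z - 2)*(z + 4)*(z)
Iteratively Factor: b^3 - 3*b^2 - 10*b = (b + 2)*(b^2 - 5*b) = b*(b + 2)*(b - 5)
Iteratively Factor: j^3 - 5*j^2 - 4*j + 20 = (j + 2)*(j^2 - 7*j + 10) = (j - 5)*(j + 2)*(j - 2)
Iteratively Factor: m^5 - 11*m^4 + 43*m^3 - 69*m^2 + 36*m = (m - 3)*(m^4 - 8*m^3 + 19*m^2 - 12*m) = (m - 4)*(m - 3)*(m^3 - 4*m^2 + 3*m) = (m - 4)*(m - 3)*(m - 1)*(m^2 - 3*m) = m*(m - 4)*(m - 3)*(m - 1)*(m - 3)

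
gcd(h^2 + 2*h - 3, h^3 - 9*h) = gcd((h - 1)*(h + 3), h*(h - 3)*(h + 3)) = h + 3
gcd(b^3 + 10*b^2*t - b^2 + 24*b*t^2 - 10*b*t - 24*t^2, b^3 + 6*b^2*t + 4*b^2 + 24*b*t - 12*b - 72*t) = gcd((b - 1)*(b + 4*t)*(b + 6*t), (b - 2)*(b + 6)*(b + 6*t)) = b + 6*t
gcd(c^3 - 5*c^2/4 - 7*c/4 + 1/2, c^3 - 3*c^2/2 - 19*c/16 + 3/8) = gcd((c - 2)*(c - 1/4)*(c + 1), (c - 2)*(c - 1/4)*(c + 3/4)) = c^2 - 9*c/4 + 1/2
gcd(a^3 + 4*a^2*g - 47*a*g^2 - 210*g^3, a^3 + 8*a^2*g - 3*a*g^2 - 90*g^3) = a^2 + 11*a*g + 30*g^2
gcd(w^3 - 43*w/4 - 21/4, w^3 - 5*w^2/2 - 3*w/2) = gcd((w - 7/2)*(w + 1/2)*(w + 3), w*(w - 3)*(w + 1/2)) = w + 1/2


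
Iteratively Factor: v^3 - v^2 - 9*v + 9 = (v - 3)*(v^2 + 2*v - 3) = (v - 3)*(v - 1)*(v + 3)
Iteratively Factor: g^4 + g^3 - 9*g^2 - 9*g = (g + 3)*(g^3 - 2*g^2 - 3*g) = g*(g + 3)*(g^2 - 2*g - 3) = g*(g + 1)*(g + 3)*(g - 3)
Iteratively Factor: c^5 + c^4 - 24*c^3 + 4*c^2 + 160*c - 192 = (c + 4)*(c^4 - 3*c^3 - 12*c^2 + 52*c - 48) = (c + 4)^2*(c^3 - 7*c^2 + 16*c - 12) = (c - 2)*(c + 4)^2*(c^2 - 5*c + 6) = (c - 2)^2*(c + 4)^2*(c - 3)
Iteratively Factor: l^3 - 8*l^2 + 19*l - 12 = (l - 1)*(l^2 - 7*l + 12) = (l - 4)*(l - 1)*(l - 3)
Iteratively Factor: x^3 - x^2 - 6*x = (x - 3)*(x^2 + 2*x) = (x - 3)*(x + 2)*(x)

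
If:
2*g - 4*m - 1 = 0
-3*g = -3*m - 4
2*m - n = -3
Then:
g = 13/6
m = 5/6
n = 14/3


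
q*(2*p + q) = 2*p*q + q^2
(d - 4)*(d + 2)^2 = d^3 - 12*d - 16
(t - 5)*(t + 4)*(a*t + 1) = a*t^3 - a*t^2 - 20*a*t + t^2 - t - 20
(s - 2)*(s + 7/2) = s^2 + 3*s/2 - 7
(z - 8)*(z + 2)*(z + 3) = z^3 - 3*z^2 - 34*z - 48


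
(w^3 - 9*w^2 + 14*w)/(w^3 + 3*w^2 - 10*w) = (w - 7)/(w + 5)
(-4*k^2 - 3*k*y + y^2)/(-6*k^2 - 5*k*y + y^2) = (-4*k + y)/(-6*k + y)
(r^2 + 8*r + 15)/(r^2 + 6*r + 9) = (r + 5)/(r + 3)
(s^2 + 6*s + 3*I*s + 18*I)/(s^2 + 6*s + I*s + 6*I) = (s + 3*I)/(s + I)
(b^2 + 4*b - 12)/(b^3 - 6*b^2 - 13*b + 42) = (b + 6)/(b^2 - 4*b - 21)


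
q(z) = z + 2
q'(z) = 1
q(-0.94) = 1.06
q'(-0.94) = 1.00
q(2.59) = 4.59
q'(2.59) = 1.00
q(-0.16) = 1.84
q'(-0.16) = 1.00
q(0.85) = 2.85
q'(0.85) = 1.00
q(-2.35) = -0.35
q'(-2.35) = 1.00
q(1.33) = 3.33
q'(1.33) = 1.00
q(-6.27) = -4.27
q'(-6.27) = 1.00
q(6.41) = 8.41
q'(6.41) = 1.00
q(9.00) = 11.00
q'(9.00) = 1.00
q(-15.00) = -13.00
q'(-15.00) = 1.00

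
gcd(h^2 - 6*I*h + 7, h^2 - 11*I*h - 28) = h - 7*I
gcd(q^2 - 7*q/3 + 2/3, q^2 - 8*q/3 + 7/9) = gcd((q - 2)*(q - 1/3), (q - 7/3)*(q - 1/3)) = q - 1/3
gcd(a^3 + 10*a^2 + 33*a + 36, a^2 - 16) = a + 4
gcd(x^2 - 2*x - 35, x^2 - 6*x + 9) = 1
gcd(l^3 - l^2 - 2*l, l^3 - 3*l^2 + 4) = l^2 - l - 2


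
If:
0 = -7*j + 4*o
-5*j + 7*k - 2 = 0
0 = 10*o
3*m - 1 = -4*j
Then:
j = 0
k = 2/7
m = 1/3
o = 0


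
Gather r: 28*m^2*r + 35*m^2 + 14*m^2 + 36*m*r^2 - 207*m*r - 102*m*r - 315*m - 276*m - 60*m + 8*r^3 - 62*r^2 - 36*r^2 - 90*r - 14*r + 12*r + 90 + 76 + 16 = 49*m^2 - 651*m + 8*r^3 + r^2*(36*m - 98) + r*(28*m^2 - 309*m - 92) + 182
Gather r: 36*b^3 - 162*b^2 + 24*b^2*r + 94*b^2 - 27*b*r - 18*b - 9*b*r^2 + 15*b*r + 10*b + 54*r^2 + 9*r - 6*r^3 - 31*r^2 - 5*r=36*b^3 - 68*b^2 - 8*b - 6*r^3 + r^2*(23 - 9*b) + r*(24*b^2 - 12*b + 4)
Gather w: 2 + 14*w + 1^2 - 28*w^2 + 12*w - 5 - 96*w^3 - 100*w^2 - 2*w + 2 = -96*w^3 - 128*w^2 + 24*w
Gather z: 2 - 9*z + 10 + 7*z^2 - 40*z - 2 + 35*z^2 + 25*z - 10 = 42*z^2 - 24*z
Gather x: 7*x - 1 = 7*x - 1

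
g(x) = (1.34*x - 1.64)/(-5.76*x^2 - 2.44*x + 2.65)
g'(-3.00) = 0.07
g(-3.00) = 0.14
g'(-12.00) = 0.00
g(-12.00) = 0.02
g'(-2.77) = 0.09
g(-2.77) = 0.15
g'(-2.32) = 0.16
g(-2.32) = 0.21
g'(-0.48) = 1.67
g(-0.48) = -0.92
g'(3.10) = 0.00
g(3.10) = -0.04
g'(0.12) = -0.50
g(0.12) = -0.65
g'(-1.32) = 2.19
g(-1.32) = 0.82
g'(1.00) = -0.38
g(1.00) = 0.05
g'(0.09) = -0.37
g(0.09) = -0.64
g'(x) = (1.34*x - 1.64)*(11.52*x + 2.44)/(-5.76*x^2 - 2.44*x + 2.65)^2 + 1.34/(-5.76*x^2 - 2.44*x + 2.65) = (7.7184*x^2 - 18.8928*x - 0.4506)/(33.1776*x^4 + 28.1088*x^3 - 24.5744*x^2 - 12.932*x + 7.0225)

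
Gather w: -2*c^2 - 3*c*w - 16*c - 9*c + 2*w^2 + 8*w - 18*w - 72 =-2*c^2 - 25*c + 2*w^2 + w*(-3*c - 10) - 72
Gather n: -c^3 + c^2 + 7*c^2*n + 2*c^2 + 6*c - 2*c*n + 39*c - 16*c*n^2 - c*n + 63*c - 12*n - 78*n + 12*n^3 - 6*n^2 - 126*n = -c^3 + 3*c^2 + 108*c + 12*n^3 + n^2*(-16*c - 6) + n*(7*c^2 - 3*c - 216)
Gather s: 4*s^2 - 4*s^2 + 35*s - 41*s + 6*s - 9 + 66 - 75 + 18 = 0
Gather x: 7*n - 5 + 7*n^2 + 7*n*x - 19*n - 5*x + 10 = 7*n^2 - 12*n + x*(7*n - 5) + 5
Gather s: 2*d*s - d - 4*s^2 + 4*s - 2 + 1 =-d - 4*s^2 + s*(2*d + 4) - 1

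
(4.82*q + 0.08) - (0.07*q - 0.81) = 4.75*q + 0.89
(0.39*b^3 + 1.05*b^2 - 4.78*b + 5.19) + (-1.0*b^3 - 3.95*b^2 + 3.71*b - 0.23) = -0.61*b^3 - 2.9*b^2 - 1.07*b + 4.96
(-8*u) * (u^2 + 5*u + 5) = -8*u^3 - 40*u^2 - 40*u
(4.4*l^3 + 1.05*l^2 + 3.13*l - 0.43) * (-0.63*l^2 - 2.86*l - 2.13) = -2.772*l^5 - 13.2455*l^4 - 14.3469*l^3 - 10.9174*l^2 - 5.4371*l + 0.9159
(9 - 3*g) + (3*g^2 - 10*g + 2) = 3*g^2 - 13*g + 11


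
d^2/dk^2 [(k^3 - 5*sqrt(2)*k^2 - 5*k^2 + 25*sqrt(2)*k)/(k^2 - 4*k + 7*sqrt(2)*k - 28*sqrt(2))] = 8*(3*sqrt(2)*k^3 + 41*k^3 - 504*k^2 - 21*sqrt(2)*k^2 + 2226*k - 3360 + 490*sqrt(2))/(k^6 - 12*k^5 + 21*sqrt(2)*k^5 - 252*sqrt(2)*k^4 + 342*k^4 - 3592*k^3 + 1694*sqrt(2)*k^3 - 9576*sqrt(2)*k^2 + 14112*k^2 - 18816*k + 32928*sqrt(2)*k - 43904*sqrt(2))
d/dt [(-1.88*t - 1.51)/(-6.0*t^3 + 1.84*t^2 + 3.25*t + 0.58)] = (-22.56*t^3 - 23.7208*t^2 + 5.5568*t + 3.8171)/(36.0*t^6 - 22.08*t^5 - 35.6144*t^4 + 5.0*t^3 + 12.6969*t^2 + 3.77*t + 0.3364)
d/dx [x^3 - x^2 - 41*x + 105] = 3*x^2 - 2*x - 41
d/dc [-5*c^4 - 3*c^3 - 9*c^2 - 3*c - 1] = -20*c^3 - 9*c^2 - 18*c - 3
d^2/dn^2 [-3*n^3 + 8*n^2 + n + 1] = 16 - 18*n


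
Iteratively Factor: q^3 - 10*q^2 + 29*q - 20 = (q - 5)*(q^2 - 5*q + 4) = (q - 5)*(q - 4)*(q - 1)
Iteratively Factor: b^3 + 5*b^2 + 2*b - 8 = (b + 4)*(b^2 + b - 2) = (b - 1)*(b + 4)*(b + 2)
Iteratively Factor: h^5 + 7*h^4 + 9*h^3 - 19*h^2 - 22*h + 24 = (h + 2)*(h^4 + 5*h^3 - h^2 - 17*h + 12) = (h + 2)*(h + 4)*(h^3 + h^2 - 5*h + 3) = (h - 1)*(h + 2)*(h + 4)*(h^2 + 2*h - 3) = (h - 1)*(h + 2)*(h + 3)*(h + 4)*(h - 1)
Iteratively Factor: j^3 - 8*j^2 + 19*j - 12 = (j - 4)*(j^2 - 4*j + 3) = (j - 4)*(j - 1)*(j - 3)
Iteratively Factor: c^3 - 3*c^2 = (c)*(c^2 - 3*c) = c*(c - 3)*(c)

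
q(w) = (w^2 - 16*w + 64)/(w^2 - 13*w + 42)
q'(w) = (13 - 2*w)*(w^2 - 16*w + 64)/(w^2 - 13*w + 42)^2 + (2*w - 16)/(w^2 - 13*w + 42) = (3*w^2 - 44*w + 160)/(w^4 - 26*w^3 + 253*w^2 - 1092*w + 1764)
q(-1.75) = 1.40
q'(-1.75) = 0.05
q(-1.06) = 1.44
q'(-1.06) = 0.06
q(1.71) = 1.74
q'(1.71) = 0.18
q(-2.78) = 1.35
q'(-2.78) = 0.04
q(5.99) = 400.01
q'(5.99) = 39999.02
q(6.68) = -8.01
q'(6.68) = -1.12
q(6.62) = -8.08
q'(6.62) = 3.48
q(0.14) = 1.54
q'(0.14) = 0.10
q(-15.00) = 1.15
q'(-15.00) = 0.01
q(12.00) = 0.53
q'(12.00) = 0.07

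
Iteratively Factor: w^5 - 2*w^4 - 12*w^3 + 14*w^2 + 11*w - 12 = (w - 1)*(w^4 - w^3 - 13*w^2 + w + 12) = (w - 1)*(w + 1)*(w^3 - 2*w^2 - 11*w + 12) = (w - 1)^2*(w + 1)*(w^2 - w - 12) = (w - 1)^2*(w + 1)*(w + 3)*(w - 4)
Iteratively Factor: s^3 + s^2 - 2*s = (s - 1)*(s^2 + 2*s) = s*(s - 1)*(s + 2)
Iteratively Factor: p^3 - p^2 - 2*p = (p - 2)*(p^2 + p) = p*(p - 2)*(p + 1)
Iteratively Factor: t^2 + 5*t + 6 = (t + 3)*(t + 2)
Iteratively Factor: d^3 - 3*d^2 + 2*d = (d - 2)*(d^2 - d) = d*(d - 2)*(d - 1)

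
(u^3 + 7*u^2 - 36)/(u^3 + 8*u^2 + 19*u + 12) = (u^2 + 4*u - 12)/(u^2 + 5*u + 4)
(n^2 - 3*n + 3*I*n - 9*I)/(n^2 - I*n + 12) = (n - 3)/(n - 4*I)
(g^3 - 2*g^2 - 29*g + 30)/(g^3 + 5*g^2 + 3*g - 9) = (g^2 - g - 30)/(g^2 + 6*g + 9)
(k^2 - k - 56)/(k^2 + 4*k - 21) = (k - 8)/(k - 3)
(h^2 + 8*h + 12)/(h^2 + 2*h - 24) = (h + 2)/(h - 4)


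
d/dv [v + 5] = 1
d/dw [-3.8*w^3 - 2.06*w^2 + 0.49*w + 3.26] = -11.4*w^2 - 4.12*w + 0.49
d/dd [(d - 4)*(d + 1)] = 2*d - 3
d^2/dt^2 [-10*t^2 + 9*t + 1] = -20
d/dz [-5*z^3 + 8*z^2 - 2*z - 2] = -15*z^2 + 16*z - 2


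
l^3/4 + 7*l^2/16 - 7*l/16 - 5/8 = (l/4 + 1/4)*(l - 5/4)*(l + 2)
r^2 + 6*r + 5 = (r + 1)*(r + 5)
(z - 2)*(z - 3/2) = z^2 - 7*z/2 + 3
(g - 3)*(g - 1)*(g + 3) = g^3 - g^2 - 9*g + 9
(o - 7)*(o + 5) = o^2 - 2*o - 35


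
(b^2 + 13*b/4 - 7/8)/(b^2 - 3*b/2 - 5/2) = (-8*b^2 - 26*b + 7)/(4*(-2*b^2 + 3*b + 5))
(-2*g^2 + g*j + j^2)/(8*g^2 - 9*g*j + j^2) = (-2*g - j)/(8*g - j)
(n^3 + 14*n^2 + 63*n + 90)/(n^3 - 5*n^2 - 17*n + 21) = (n^2 + 11*n + 30)/(n^2 - 8*n + 7)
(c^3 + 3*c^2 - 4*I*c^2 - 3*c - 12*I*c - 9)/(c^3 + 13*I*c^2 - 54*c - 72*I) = (c^3 + c^2*(3 - 4*I) + c*(-3 - 12*I) - 9)/(c^3 + 13*I*c^2 - 54*c - 72*I)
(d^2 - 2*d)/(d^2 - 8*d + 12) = d/(d - 6)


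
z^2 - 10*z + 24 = (z - 6)*(z - 4)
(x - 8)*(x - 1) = x^2 - 9*x + 8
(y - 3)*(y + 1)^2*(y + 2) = y^4 + y^3 - 7*y^2 - 13*y - 6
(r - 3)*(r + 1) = r^2 - 2*r - 3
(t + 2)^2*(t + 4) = t^3 + 8*t^2 + 20*t + 16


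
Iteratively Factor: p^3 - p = (p - 1)*(p^2 + p) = p*(p - 1)*(p + 1)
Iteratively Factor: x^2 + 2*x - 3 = (x - 1)*(x + 3)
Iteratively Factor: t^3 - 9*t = (t + 3)*(t^2 - 3*t) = (t - 3)*(t + 3)*(t)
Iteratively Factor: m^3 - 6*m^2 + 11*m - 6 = (m - 2)*(m^2 - 4*m + 3) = (m - 2)*(m - 1)*(m - 3)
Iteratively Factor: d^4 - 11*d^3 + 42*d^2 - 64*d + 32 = (d - 2)*(d^3 - 9*d^2 + 24*d - 16) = (d - 4)*(d - 2)*(d^2 - 5*d + 4) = (d - 4)^2*(d - 2)*(d - 1)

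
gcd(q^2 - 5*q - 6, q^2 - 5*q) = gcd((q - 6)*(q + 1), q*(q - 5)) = 1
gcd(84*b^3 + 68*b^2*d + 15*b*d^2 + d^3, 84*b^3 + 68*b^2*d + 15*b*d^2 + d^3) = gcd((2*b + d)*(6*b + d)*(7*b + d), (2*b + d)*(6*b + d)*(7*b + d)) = 84*b^3 + 68*b^2*d + 15*b*d^2 + d^3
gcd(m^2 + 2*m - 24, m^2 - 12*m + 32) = m - 4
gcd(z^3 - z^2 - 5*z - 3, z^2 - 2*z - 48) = 1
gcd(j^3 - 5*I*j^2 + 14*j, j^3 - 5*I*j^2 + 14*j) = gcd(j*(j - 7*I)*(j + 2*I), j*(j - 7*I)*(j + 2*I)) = j^3 - 5*I*j^2 + 14*j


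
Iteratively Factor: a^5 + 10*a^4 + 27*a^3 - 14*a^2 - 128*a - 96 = (a + 1)*(a^4 + 9*a^3 + 18*a^2 - 32*a - 96) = (a + 1)*(a + 3)*(a^3 + 6*a^2 - 32) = (a + 1)*(a + 3)*(a + 4)*(a^2 + 2*a - 8) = (a - 2)*(a + 1)*(a + 3)*(a + 4)*(a + 4)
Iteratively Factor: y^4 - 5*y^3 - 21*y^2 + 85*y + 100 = (y - 5)*(y^3 - 21*y - 20) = (y - 5)^2*(y^2 + 5*y + 4) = (y - 5)^2*(y + 1)*(y + 4)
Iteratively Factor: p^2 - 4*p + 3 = (p - 3)*(p - 1)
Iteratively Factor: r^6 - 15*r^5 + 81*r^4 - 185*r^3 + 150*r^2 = (r)*(r^5 - 15*r^4 + 81*r^3 - 185*r^2 + 150*r) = r^2*(r^4 - 15*r^3 + 81*r^2 - 185*r + 150) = r^2*(r - 2)*(r^3 - 13*r^2 + 55*r - 75) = r^2*(r - 5)*(r - 2)*(r^2 - 8*r + 15) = r^2*(r - 5)*(r - 3)*(r - 2)*(r - 5)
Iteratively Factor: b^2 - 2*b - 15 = (b + 3)*(b - 5)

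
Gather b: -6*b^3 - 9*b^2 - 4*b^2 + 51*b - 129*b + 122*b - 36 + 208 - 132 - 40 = -6*b^3 - 13*b^2 + 44*b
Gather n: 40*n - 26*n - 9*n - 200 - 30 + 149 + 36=5*n - 45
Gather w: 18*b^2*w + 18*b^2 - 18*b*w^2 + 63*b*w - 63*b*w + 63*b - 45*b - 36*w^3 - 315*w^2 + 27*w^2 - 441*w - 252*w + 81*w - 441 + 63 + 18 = 18*b^2 + 18*b - 36*w^3 + w^2*(-18*b - 288) + w*(18*b^2 - 612) - 360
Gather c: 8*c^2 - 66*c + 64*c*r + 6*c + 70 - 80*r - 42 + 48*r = 8*c^2 + c*(64*r - 60) - 32*r + 28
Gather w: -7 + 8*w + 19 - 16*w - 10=2 - 8*w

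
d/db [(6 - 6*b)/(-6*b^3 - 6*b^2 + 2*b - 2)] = 18*b*(-b^2 + b + 1)/(9*b^6 + 18*b^5 + 3*b^4 + 7*b^2 - 2*b + 1)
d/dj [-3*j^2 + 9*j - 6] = 9 - 6*j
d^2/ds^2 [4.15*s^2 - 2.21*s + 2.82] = 8.30000000000000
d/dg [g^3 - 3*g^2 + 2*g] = 3*g^2 - 6*g + 2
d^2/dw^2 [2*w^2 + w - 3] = 4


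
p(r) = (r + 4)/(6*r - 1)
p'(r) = -6*(r + 4)/(6*r - 1)^2 + 1/(6*r - 1)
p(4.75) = 0.32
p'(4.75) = -0.03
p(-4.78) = 0.03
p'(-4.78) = -0.03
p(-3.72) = -0.01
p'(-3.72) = -0.05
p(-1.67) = -0.21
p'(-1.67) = -0.21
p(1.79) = 0.59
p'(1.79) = -0.26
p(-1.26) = -0.32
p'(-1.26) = -0.34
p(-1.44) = -0.27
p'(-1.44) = -0.27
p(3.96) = 0.35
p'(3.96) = -0.05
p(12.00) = 0.23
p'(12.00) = 0.00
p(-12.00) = 0.11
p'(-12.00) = 0.00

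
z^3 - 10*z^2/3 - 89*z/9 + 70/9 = (z - 5)*(z - 2/3)*(z + 7/3)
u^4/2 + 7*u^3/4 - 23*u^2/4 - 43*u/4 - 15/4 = (u/2 + 1/2)*(u - 3)*(u + 1/2)*(u + 5)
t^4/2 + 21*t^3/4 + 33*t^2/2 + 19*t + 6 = (t/2 + 1)*(t + 1/2)*(t + 2)*(t + 6)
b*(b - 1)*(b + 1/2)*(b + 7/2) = b^4 + 3*b^3 - 9*b^2/4 - 7*b/4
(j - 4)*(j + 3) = j^2 - j - 12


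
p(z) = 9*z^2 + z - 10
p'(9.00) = 163.00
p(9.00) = 728.00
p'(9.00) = 163.00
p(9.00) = 728.00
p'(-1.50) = -26.00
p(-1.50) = 8.75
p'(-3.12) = -55.16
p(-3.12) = 74.49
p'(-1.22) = -20.96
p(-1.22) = 2.18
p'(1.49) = 27.82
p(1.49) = 11.47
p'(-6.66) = -118.88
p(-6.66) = 382.54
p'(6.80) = 123.40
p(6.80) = 412.96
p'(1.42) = 26.56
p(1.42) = 9.57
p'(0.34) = 7.12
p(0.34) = -8.62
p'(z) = 18*z + 1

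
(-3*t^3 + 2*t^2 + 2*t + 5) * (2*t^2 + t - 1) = -6*t^5 + t^4 + 9*t^3 + 10*t^2 + 3*t - 5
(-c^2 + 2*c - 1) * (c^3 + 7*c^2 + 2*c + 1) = -c^5 - 5*c^4 + 11*c^3 - 4*c^2 - 1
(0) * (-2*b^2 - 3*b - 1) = 0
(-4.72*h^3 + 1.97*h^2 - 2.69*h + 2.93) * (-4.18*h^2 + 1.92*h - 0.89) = 19.7296*h^5 - 17.297*h^4 + 19.2274*h^3 - 19.1655*h^2 + 8.0197*h - 2.6077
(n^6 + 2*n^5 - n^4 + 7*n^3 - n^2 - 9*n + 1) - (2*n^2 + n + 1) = n^6 + 2*n^5 - n^4 + 7*n^3 - 3*n^2 - 10*n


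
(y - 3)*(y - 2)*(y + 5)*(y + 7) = y^4 + 7*y^3 - 19*y^2 - 103*y + 210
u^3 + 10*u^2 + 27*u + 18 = (u + 1)*(u + 3)*(u + 6)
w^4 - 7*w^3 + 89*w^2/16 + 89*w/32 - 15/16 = (w - 6)*(w - 5/4)*(w - 1/4)*(w + 1/2)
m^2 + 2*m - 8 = (m - 2)*(m + 4)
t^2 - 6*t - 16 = (t - 8)*(t + 2)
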